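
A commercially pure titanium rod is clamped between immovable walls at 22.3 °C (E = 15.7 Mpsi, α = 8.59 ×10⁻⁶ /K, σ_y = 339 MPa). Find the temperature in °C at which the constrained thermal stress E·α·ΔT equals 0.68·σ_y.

E = 15.7 Mpsi = 108.2 GPa.
E·α·ΔT = 230.5 MPa ⇒ ΔT = 230.5 / (108.2×10³ × 8.59×10⁻⁶) = 247.9 K.
T = 22.3 + 247.9 = 270.2 °C.

270 °C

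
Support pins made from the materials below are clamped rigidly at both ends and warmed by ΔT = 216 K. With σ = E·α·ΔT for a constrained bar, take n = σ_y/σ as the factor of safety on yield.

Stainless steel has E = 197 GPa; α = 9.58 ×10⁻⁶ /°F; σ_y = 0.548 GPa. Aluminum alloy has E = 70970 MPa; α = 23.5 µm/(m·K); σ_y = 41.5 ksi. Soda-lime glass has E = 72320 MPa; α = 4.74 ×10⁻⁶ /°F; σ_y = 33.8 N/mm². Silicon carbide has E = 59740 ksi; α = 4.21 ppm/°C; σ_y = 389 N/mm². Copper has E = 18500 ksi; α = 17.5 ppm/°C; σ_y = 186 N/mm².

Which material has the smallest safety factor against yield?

In consistent units (E in GPa, α in ×10⁻⁶/K, σ_y in MPa):
  stainless steel: E = 197.0, α = 17.2, σ_y = 548.0 → σ = 734 MPa, n = 0.747
  aluminum alloy: E = 70.97, α = 23.5, σ_y = 286.1 → σ = 360 MPa, n = 0.794
  soda-lime glass: E = 72.32, α = 8.53, σ_y = 33.80 → σ = 133 MPa, n = 0.254
  silicon carbide: E = 411.9, α = 4.21, σ_y = 389.0 → σ = 375 MPa, n = 1.04
  copper: E = 127.6, α = 17.5, σ_y = 186.0 → σ = 482 MPa, n = 0.386
Soda-lime glass has the lowest safety factor, n = 0.254.

soda-lime glass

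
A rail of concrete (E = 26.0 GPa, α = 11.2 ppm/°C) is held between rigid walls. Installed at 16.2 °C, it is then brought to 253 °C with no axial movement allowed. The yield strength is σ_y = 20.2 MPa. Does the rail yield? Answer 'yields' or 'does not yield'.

yields

ΔT = 236.8 K. Constrained thermal stress σ = E·α·ΔT = 26.00×10³ MPa × 11.2×10⁻⁶ × 236.8 = 69.0 MPa (compressive).
Compare to σ_y = 20.2 MPa: σ ≥ σ_y, so it yields.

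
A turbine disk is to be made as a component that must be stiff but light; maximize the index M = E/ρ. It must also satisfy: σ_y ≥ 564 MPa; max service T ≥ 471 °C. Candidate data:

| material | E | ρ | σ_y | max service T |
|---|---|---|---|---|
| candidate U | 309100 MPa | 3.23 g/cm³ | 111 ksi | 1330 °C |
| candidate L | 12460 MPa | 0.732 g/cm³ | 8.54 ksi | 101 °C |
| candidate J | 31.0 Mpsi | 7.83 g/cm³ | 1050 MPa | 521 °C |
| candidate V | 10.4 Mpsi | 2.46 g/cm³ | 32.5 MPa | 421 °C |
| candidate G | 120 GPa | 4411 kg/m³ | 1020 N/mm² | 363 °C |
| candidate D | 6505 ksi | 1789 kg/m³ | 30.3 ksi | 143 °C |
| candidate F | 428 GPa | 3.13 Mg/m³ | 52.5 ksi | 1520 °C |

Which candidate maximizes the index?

Screen on constraints: σ_y ≥ 564 MPa; max service T ≥ 471 °C. Survivors: candidate U, candidate J.
After converting to SI:
  candidate U: E = 309.1 GPa, ρ = 3230 kg/m³
  candidate J: E = 213.7 GPa, ρ = 7830 kg/m³
  candidate U: M = 95.7 MN·m/kg
  candidate J: M = 27.3 MN·m/kg
Candidate U ranks first.

candidate U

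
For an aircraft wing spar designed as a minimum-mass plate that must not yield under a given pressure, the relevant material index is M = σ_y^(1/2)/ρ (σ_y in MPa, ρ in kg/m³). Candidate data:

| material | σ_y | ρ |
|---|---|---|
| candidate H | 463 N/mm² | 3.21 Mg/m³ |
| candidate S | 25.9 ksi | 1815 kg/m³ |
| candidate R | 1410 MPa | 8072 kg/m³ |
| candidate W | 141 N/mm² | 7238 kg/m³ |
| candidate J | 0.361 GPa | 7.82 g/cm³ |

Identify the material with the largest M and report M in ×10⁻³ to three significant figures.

candidate S, M = 7.36×10⁻³

Convert each candidate to consistent units, then evaluate M:
  candidate H: σ_y = 463.0 MPa, ρ = 3210 kg/m³
  candidate S: σ_y = 178.6 MPa, ρ = 1815 kg/m³
  candidate R: σ_y = 1410 MPa, ρ = 8072 kg/m³
  candidate W: σ_y = 141.0 MPa, ρ = 7238 kg/m³
  candidate J: σ_y = 361.0 MPa, ρ = 7820 kg/m³
  candidate S: M = 7.36×10⁻³
  candidate H: M = 6.70×10⁻³
  candidate R: M = 4.65×10⁻³
  candidate J: M = 2.43×10⁻³
  candidate W: M = 1.64×10⁻³
Highest index: candidate S.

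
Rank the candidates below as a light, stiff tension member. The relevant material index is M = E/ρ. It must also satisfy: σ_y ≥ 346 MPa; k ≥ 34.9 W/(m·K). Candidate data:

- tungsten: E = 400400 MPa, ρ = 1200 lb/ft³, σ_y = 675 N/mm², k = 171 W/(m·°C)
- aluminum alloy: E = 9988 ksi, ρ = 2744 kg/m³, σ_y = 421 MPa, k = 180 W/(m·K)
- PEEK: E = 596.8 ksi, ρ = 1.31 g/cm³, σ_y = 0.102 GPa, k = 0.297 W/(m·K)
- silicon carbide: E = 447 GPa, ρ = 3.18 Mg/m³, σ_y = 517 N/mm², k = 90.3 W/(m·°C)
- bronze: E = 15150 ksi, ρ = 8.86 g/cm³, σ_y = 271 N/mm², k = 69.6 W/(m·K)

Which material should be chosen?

Screen on constraints: σ_y ≥ 346 MPa; k ≥ 34.9 W/(m·K). Survivors: tungsten, aluminum alloy, silicon carbide.
In SI units:
  tungsten: E = 400.4 GPa, ρ = 19220 kg/m³
  aluminum alloy: E = 68.86 GPa, ρ = 2744 kg/m³
  silicon carbide: E = 447.0 GPa, ρ = 3180 kg/m³
  silicon carbide: M = 141 MN·m/kg
  aluminum alloy: M = 25.1 MN·m/kg
  tungsten: M = 20.8 MN·m/kg
Silicon carbide ranks first.

silicon carbide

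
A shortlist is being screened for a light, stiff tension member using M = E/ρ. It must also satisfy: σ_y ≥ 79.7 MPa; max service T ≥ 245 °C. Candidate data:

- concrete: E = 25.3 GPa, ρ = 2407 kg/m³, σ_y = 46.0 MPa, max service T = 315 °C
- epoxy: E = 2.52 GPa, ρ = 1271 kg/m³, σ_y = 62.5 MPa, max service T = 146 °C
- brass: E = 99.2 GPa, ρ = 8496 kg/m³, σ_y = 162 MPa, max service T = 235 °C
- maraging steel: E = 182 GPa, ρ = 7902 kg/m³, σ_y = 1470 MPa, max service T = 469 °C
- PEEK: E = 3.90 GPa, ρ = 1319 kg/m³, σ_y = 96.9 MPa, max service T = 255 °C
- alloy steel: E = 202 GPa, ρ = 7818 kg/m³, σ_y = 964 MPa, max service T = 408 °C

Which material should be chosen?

Screen on constraints: σ_y ≥ 79.7 MPa; max service T ≥ 245 °C. Survivors: maraging steel, PEEK, alloy steel.
Computing M directly (units already consistent):
  alloy steel: M = 25.8 MN·m/kg
  maraging steel: M = 23.0 MN·m/kg
  PEEK: M = 2.96 MN·m/kg
Alloy steel ranks first.

alloy steel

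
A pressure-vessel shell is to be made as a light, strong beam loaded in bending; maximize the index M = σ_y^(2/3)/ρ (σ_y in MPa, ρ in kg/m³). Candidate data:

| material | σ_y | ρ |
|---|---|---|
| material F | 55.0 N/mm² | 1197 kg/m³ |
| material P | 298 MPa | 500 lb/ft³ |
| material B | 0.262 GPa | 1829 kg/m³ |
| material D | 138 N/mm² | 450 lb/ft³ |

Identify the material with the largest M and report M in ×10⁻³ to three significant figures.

In SI units:
  material F: σ_y = 55.00 MPa, ρ = 1197 kg/m³
  material P: σ_y = 298.0 MPa, ρ = 8009 kg/m³
  material B: σ_y = 262.0 MPa, ρ = 1829 kg/m³
  material D: σ_y = 138.0 MPa, ρ = 7208 kg/m³
  material B: M = 22.4×10⁻³
  material F: M = 12.1×10⁻³
  material P: M = 5.57×10⁻³
  material D: M = 3.70×10⁻³
The maximum is for material B.

material B, M = 22.4×10⁻³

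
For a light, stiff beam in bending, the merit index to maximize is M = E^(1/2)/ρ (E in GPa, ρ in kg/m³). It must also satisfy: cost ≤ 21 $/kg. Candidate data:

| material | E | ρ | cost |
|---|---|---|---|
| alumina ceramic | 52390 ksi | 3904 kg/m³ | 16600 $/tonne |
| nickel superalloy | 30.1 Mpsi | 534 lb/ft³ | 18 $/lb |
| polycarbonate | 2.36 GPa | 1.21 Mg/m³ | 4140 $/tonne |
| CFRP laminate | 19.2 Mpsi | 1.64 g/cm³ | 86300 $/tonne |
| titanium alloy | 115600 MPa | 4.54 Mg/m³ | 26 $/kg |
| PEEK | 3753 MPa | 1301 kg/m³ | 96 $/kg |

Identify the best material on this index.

Screen on constraints: cost ≤ 21 $/kg. Survivors: alumina ceramic, polycarbonate.
In SI units:
  alumina ceramic: E = 361.2 GPa, ρ = 3904 kg/m³
  polycarbonate: E = 2.360 GPa, ρ = 1210 kg/m³
  alumina ceramic: M = 4.87×10⁻³
  polycarbonate: M = 1.27×10⁻³
Alumina ceramic has the largest M.

alumina ceramic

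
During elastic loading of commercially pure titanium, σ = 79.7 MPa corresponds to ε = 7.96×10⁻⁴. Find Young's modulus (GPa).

E = σ/ε = 79.7 MPa / 7.96×10⁻⁴ = 100100 MPa = 100 GPa.

100 GPa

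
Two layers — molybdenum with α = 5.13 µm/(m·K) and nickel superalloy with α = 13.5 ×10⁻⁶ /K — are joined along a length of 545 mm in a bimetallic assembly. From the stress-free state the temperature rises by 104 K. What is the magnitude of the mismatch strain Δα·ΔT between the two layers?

8.70×10⁻⁴

Δα = |5.13 − 13.5|×10⁻⁶/K = 8.37×10⁻⁶/K.
Mismatch strain = Δα·ΔT = 8.37×10⁻⁶ × 104.0 = 8.70×10⁻⁴.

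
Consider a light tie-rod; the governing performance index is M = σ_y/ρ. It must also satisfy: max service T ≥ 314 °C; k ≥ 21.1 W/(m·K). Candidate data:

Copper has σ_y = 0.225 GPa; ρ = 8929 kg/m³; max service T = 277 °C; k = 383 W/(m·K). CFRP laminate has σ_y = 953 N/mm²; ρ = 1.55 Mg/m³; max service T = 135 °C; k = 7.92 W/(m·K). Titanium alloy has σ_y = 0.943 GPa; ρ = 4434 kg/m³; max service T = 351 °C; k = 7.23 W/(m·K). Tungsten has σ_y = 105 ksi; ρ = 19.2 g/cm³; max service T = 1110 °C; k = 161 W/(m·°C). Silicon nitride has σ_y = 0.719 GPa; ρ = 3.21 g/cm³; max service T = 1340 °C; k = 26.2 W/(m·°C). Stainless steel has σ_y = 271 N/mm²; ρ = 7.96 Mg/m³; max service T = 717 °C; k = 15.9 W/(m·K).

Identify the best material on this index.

silicon nitride

Screen on constraints: max service T ≥ 314 °C; k ≥ 21.1 W/(m·K). Survivors: tungsten, silicon nitride.
Putting every candidate on a common basis:
  tungsten: σ_y = 723.9 MPa, ρ = 19200 kg/m³
  silicon nitride: σ_y = 719.0 MPa, ρ = 3210 kg/m³
  silicon nitride: M = 224 kN·m/kg
  tungsten: M = 37.7 kN·m/kg
Silicon nitride ranks first.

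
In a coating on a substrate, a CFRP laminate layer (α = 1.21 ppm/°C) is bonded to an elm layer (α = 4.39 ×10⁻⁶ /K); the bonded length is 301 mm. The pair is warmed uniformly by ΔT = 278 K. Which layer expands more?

α(CFRP laminate) = 1.21×10⁻⁶/K vs α(elm) = 4.39×10⁻⁶/K.
Higher α expands more for the same ΔT: elm.

elm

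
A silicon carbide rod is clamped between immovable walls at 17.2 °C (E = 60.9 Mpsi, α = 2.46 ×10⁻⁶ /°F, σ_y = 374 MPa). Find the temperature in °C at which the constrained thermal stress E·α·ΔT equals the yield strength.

218 °C

E = 60.9 Mpsi = 419.9 GPa.
α = 2.46×10⁻⁶/°F × 9/5 = 4.43×10⁻⁶/K.
E·α·ΔT = 374.0 MPa ⇒ ΔT = 374.0 / (419.9×10³ × 4.43×10⁻⁶) = 201.2 K.
T = 17.2 + 201.2 = 218.4 °C.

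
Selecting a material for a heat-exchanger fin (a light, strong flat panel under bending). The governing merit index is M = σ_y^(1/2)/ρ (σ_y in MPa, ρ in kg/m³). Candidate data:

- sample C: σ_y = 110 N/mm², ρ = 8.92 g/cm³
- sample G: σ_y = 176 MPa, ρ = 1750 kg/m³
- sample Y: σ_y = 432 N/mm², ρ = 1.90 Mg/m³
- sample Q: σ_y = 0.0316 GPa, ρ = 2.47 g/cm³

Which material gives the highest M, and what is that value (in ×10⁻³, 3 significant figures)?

sample Y, M = 10.9×10⁻³

Putting every candidate on a common basis:
  sample C: σ_y = 110.0 MPa, ρ = 8920 kg/m³
  sample G: σ_y = 176.0 MPa, ρ = 1750 kg/m³
  sample Y: σ_y = 432.0 MPa, ρ = 1900 kg/m³
  sample Q: σ_y = 31.60 MPa, ρ = 2470 kg/m³
  sample Y: M = 10.9×10⁻³
  sample G: M = 7.58×10⁻³
  sample Q: M = 2.28×10⁻³
  sample C: M = 1.18×10⁻³
Highest index: sample Y.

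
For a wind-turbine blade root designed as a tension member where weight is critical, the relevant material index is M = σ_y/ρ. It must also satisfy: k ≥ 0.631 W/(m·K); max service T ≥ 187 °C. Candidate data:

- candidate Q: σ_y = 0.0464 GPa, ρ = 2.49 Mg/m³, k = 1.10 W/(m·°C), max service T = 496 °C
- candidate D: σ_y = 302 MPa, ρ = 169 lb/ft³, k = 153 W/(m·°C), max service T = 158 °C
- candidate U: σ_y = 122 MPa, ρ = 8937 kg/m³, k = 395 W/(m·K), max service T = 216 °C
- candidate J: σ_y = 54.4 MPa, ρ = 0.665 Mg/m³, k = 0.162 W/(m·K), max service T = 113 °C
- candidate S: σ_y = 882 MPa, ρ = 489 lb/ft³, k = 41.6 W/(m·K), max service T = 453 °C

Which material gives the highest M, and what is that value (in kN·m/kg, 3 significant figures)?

Screen on constraints: k ≥ 0.631 W/(m·K); max service T ≥ 187 °C. Survivors: candidate Q, candidate U, candidate S.
Putting every candidate on a common basis:
  candidate Q: σ_y = 46.40 MPa, ρ = 2490 kg/m³
  candidate U: σ_y = 122.0 MPa, ρ = 8937 kg/m³
  candidate S: σ_y = 882.0 MPa, ρ = 7833 kg/m³
  candidate S: M = 113 kN·m/kg
  candidate Q: M = 18.6 kN·m/kg
  candidate U: M = 13.7 kN·m/kg
Highest index: candidate S.

candidate S, M = 113 kN·m/kg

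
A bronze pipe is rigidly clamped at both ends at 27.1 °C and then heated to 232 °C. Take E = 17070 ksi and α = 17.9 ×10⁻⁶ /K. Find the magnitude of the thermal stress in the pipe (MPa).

432 MPa

E = 17070 ksi = 117.7 GPa.
ΔT = 204.9 K. Constrained thermal stress σ = E·α·ΔT = 117.7×10³ MPa × 17.9×10⁻⁶ × 204.9 = 432 MPa (compressive).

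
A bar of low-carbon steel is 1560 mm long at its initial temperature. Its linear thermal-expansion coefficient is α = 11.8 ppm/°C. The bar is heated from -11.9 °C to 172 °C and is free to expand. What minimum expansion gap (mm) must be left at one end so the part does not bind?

ΔT = 172 − (-11.9) = 183.9 K.
ΔL = α·L₀·ΔT = 11.8×10⁻⁶ × 1560 mm × 183.9 K = 3.39 mm.

3.39 mm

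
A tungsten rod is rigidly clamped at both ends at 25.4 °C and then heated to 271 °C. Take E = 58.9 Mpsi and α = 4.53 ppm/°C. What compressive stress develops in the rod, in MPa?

E = 58.9 Mpsi = 406.1 GPa.
ΔT = 245.6 K. Constrained thermal stress σ = E·α·ΔT = 406.1×10³ MPa × 4.53×10⁻⁶ × 245.6 = 452 MPa (compressive).

452 MPa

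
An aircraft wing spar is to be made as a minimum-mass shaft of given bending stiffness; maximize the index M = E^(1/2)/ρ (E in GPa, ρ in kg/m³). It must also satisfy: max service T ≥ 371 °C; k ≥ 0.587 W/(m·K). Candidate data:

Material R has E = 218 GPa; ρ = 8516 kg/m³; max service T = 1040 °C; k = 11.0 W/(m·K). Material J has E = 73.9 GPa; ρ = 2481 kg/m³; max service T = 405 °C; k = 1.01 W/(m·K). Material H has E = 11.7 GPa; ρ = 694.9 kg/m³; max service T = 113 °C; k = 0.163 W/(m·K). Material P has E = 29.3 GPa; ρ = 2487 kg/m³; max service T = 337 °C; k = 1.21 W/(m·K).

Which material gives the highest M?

Screen on constraints: max service T ≥ 371 °C; k ≥ 0.587 W/(m·K). Survivors: material R, material J.
Per-candidate index values:
  material J: M = 3.46×10⁻³
  material R: M = 1.73×10⁻³
Highest index: material J.

material J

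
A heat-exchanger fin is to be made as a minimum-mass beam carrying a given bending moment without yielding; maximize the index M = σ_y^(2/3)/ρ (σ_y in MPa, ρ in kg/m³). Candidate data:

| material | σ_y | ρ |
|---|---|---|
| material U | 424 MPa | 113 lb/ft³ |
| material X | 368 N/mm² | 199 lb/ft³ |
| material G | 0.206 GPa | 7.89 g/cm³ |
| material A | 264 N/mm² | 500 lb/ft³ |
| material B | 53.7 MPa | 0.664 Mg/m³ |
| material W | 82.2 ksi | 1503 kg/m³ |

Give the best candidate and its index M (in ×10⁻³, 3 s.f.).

material W, M = 45.6×10⁻³

After converting to SI:
  material U: σ_y = 424.0 MPa, ρ = 1810 kg/m³
  material X: σ_y = 368.0 MPa, ρ = 3188 kg/m³
  material G: σ_y = 206.0 MPa, ρ = 7890 kg/m³
  material A: σ_y = 264.0 MPa, ρ = 8009 kg/m³
  material B: σ_y = 53.70 MPa, ρ = 664.0 kg/m³
  material W: σ_y = 566.7 MPa, ρ = 1503 kg/m³
  material W: M = 45.6×10⁻³
  material U: M = 31.2×10⁻³
  material B: M = 21.4×10⁻³
  material X: M = 16.1×10⁻³
  material A: M = 5.14×10⁻³
  material G: M = 4.42×10⁻³
Material W ranks first.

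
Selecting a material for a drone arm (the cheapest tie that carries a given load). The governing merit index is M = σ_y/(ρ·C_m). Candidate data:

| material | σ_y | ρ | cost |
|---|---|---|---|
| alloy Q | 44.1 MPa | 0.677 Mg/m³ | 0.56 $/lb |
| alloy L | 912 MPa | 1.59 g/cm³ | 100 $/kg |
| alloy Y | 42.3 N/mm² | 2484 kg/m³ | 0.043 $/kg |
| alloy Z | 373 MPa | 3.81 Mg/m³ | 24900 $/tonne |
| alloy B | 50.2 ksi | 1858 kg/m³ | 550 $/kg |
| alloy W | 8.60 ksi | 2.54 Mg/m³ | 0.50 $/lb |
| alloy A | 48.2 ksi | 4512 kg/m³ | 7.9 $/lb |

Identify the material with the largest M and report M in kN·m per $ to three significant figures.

After converting to SI:
  alloy Q: σ_y = 44.10 MPa, ρ = 677.0 kg/m³, cost = 1.235 $/kg
  alloy L: σ_y = 912.0 MPa, ρ = 1590 kg/m³, cost = 100.0 $/kg
  alloy Y: σ_y = 42.30 MPa, ρ = 2484 kg/m³, cost = 0.04300 $/kg
  alloy Z: σ_y = 373.0 MPa, ρ = 3810 kg/m³, cost = 24.90 $/kg
  alloy B: σ_y = 346.1 MPa, ρ = 1858 kg/m³, cost = 550.0 $/kg
  alloy W: σ_y = 59.29 MPa, ρ = 2540 kg/m³, cost = 1.102 $/kg
  alloy A: σ_y = 332.3 MPa, ρ = 4512 kg/m³, cost = 17.42 $/kg
  alloy Y: M = 396 kN·m per $
  alloy Q: M = 52.8 kN·m per $
  alloy W: M = 21.2 kN·m per $
  alloy L: M = 5.74 kN·m per $
  alloy A: M = 4.23 kN·m per $
  alloy Z: M = 3.93 kN·m per $
  alloy B: M = 0.339 kN·m per $
The maximum is for alloy Y.

alloy Y, M = 396 kN·m per $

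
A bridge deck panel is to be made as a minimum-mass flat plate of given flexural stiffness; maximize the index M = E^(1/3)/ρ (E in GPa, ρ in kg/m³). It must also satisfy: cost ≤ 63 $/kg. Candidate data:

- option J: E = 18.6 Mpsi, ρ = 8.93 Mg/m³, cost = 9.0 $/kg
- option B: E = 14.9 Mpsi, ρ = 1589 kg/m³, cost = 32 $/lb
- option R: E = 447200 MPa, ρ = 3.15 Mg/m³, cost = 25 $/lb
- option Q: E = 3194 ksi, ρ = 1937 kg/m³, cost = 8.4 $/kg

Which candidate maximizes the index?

Screen on constraints: cost ≤ 63 $/kg. Survivors: option J, option R, option Q.
Convert each candidate to consistent units, then evaluate M:
  option J: E = 128.2 GPa, ρ = 8930 kg/m³
  option R: E = 447.2 GPa, ρ = 3150 kg/m³
  option Q: E = 22.02 GPa, ρ = 1937 kg/m³
  option R: M = 2.43×10⁻³
  option Q: M = 1.45×10⁻³
  option J: M = 0.565×10⁻³
Highest index: option R.

option R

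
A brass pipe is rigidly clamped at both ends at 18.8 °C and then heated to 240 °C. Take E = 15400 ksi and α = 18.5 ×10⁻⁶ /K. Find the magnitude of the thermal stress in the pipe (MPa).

435 MPa

E = 15400 ksi = 106.2 GPa.
ΔT = 221.2 K. Constrained thermal stress σ = E·α·ΔT = 106.2×10³ MPa × 18.5×10⁻⁶ × 221.2 = 435 MPa (compressive).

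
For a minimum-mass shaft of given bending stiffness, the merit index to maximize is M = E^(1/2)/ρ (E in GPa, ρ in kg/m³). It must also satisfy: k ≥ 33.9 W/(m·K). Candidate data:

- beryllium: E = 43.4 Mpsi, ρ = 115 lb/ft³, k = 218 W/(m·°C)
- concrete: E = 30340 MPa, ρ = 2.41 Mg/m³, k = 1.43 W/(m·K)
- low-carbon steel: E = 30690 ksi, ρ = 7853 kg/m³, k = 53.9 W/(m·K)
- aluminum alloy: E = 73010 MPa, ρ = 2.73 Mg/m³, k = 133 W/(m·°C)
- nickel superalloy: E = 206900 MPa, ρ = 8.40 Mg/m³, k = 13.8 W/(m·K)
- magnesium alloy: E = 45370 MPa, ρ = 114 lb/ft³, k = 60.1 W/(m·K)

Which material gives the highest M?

Screen on constraints: k ≥ 33.9 W/(m·K). Survivors: beryllium, low-carbon steel, aluminum alloy, magnesium alloy.
After converting to SI:
  beryllium: E = 299.2 GPa, ρ = 1842 kg/m³
  low-carbon steel: E = 211.6 GPa, ρ = 7853 kg/m³
  aluminum alloy: E = 73.01 GPa, ρ = 2730 kg/m³
  magnesium alloy: E = 45.37 GPa, ρ = 1826 kg/m³
  beryllium: M = 9.39×10⁻³
  magnesium alloy: M = 3.69×10⁻³
  aluminum alloy: M = 3.13×10⁻³
  low-carbon steel: M = 1.85×10⁻³
Highest index: beryllium.

beryllium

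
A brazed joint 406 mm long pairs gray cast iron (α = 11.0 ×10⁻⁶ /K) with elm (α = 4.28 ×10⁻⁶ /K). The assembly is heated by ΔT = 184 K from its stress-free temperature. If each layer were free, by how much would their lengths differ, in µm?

Δα = |11.0 − 4.28|×10⁻⁶/K = 6.72×10⁻⁶/K.
ΔL_mismatch = Δα·L·ΔT = 6.72×10⁻⁶ × 406.0 mm × 184.0 K = 502 µm.

502 µm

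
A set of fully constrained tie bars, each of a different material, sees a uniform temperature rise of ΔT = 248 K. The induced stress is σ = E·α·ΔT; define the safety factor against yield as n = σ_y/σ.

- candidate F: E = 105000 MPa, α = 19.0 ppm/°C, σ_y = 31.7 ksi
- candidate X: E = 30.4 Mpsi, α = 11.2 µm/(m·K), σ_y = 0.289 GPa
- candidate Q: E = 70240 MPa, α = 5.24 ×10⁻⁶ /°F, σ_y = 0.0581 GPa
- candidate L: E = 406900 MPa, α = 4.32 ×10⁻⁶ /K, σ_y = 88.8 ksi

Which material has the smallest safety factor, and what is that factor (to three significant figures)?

candidate Q, n = 0.354

In consistent units (E in GPa, α in ×10⁻⁶/K, σ_y in MPa):
  candidate F: E = 105.0, α = 19.0, σ_y = 218.6 → σ = 495 MPa, n = 0.442
  candidate X: E = 209.6, α = 11.2, σ_y = 289.0 → σ = 582 MPa, n = 0.496
  candidate Q: E = 70.24, α = 9.43, σ_y = 58.10 → σ = 164 MPa, n = 0.354
  candidate L: E = 406.9, α = 4.32, σ_y = 612.3 → σ = 436 MPa, n = 1.40
Smallest n: candidate Q with n = 0.354.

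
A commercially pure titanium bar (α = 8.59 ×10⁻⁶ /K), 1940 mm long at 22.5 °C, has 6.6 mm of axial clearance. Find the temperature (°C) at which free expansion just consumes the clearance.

419 °C

α·L₀·ΔT = 6.6 mm ⇒ ΔT = 6.6 / (8.59×10⁻⁶ × 1940.0) = 396.0 K.
T = 22.5 + 396.0 = 418.5 °C.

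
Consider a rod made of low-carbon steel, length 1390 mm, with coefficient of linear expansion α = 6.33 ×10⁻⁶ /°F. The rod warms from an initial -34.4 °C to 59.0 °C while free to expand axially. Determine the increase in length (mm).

1.48 mm

Convert α: 6.33×10⁻⁶/°F × (9/5) = 11.4×10⁻⁶/K.
ΔT = 59.0 − (-34.4) = 93.40 K.
ΔL = α·L₀·ΔT = 11.4×10⁻⁶ × 1390 mm × 93.40 K = 1.48 mm.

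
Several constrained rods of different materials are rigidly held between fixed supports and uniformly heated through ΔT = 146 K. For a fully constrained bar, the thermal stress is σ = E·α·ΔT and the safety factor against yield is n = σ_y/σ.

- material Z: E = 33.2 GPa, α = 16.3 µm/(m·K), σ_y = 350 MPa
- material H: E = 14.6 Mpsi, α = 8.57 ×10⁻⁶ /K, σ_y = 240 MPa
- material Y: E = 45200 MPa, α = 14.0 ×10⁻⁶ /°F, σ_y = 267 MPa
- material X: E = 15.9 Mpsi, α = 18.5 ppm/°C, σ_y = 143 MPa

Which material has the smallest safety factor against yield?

material X

With everything in SI (GPa, ×10⁻⁶/K, MPa):
  material Z: E = 33.20, α = 16.3, σ_y = 350.0 → σ = 79.0 MPa, n = 4.43
  material H: E = 100.7, α = 8.57, σ_y = 240.0 → σ = 126 MPa, n = 1.91
  material Y: E = 45.20, α = 25.2, σ_y = 267.0 → σ = 166 MPa, n = 1.61
  material X: E = 109.6, α = 18.5, σ_y = 143.0 → σ = 296 MPa, n = 0.483
The minimum is material X at n = 0.483.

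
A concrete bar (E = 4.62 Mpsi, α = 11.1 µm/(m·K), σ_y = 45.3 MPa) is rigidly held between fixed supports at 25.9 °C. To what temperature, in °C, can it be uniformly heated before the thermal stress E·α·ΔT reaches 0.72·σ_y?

E = 4.62 Mpsi = 31.85 GPa.
E·α·ΔT = 32.62 MPa ⇒ ΔT = 32.62 / (31.85×10³ × 11.1×10⁻⁶) = 92.25 K.
T = 25.9 + 92.25 = 118.1 °C.

118 °C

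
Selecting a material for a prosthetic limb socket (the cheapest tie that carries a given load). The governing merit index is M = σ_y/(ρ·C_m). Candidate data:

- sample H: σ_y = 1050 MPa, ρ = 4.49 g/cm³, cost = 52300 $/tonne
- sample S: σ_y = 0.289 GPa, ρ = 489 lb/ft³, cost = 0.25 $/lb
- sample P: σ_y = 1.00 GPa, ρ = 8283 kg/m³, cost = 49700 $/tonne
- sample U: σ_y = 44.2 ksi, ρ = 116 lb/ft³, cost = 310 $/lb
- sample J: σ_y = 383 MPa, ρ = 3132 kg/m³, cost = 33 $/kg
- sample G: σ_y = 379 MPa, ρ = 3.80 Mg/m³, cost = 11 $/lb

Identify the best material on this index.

After converting to SI:
  sample H: σ_y = 1050 MPa, ρ = 4490 kg/m³, cost = 52.30 $/kg
  sample S: σ_y = 289.0 MPa, ρ = 7833 kg/m³, cost = 0.5511 $/kg
  sample P: σ_y = 1000 MPa, ρ = 8283 kg/m³, cost = 49.70 $/kg
  sample U: σ_y = 304.7 MPa, ρ = 1858 kg/m³, cost = 683.4 $/kg
  sample J: σ_y = 383.0 MPa, ρ = 3132 kg/m³, cost = 33.00 $/kg
  sample G: σ_y = 379.0 MPa, ρ = 3800 kg/m³, cost = 24.25 $/kg
  sample S: M = 66.9 kN·m per $
  sample H: M = 4.47 kN·m per $
  sample G: M = 4.11 kN·m per $
  sample J: M = 3.71 kN·m per $
  sample P: M = 2.43 kN·m per $
  sample U: M = 0.240 kN·m per $
Sample S ranks first.

sample S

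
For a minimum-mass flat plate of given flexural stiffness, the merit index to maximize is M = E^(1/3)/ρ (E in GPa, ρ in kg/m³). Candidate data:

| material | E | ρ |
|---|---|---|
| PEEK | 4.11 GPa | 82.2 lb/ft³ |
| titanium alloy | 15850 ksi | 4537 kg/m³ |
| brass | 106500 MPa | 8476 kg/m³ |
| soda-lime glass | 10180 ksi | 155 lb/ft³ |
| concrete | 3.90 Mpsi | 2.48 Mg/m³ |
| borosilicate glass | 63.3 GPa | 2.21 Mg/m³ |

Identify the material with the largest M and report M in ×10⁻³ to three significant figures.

borosilicate glass, M = 1.80×10⁻³

After converting to SI:
  PEEK: E = 4.110 GPa, ρ = 1317 kg/m³
  titanium alloy: E = 109.3 GPa, ρ = 4537 kg/m³
  brass: E = 106.5 GPa, ρ = 8476 kg/m³
  soda-lime glass: E = 70.19 GPa, ρ = 2483 kg/m³
  concrete: E = 26.89 GPa, ρ = 2480 kg/m³
  borosilicate glass: E = 63.30 GPa, ρ = 2210 kg/m³
  borosilicate glass: M = 1.80×10⁻³
  soda-lime glass: M = 1.66×10⁻³
  PEEK: M = 1.22×10⁻³
  concrete: M = 1.21×10⁻³
  titanium alloy: M = 1.05×10⁻³
  brass: M = 0.559×10⁻³
Borosilicate glass has the largest M.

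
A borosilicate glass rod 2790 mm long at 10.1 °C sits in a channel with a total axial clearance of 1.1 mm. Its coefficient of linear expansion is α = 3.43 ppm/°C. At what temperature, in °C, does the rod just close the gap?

125 °C

α·L₀·ΔT = 1.1 mm ⇒ ΔT = 1.1 / (3.43×10⁻⁶ × 2790.0) = 114.9 K.
T = 10.1 + 114.9 = 125.0 °C.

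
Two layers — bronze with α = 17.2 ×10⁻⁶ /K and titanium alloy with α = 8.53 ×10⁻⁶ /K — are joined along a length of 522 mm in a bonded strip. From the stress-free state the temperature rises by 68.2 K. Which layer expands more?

α(bronze) = 17.2×10⁻⁶/K vs α(titanium alloy) = 8.53×10⁻⁶/K.
Higher α expands more for the same ΔT: bronze.

bronze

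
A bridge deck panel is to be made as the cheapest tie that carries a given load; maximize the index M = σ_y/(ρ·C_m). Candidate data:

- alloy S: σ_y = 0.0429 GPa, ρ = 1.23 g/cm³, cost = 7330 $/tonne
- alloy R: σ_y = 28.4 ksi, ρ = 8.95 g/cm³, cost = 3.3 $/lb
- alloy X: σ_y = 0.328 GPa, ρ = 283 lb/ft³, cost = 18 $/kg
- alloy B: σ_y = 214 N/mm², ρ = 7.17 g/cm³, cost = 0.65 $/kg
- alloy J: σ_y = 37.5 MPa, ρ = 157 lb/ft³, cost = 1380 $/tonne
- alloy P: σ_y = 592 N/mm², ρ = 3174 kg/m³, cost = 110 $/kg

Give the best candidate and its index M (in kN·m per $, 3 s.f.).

alloy B, M = 45.9 kN·m per $

Putting every candidate on a common basis:
  alloy S: σ_y = 42.90 MPa, ρ = 1230 kg/m³, cost = 7.330 $/kg
  alloy R: σ_y = 195.8 MPa, ρ = 8950 kg/m³, cost = 7.275 $/kg
  alloy X: σ_y = 328.0 MPa, ρ = 4533 kg/m³, cost = 18.00 $/kg
  alloy B: σ_y = 214.0 MPa, ρ = 7170 kg/m³, cost = 0.6500 $/kg
  alloy J: σ_y = 37.50 MPa, ρ = 2515 kg/m³, cost = 1.380 $/kg
  alloy P: σ_y = 592.0 MPa, ρ = 3174 kg/m³, cost = 110.0 $/kg
  alloy B: M = 45.9 kN·m per $
  alloy J: M = 10.8 kN·m per $
  alloy S: M = 4.76 kN·m per $
  alloy X: M = 4.02 kN·m per $
  alloy R: M = 3.01 kN·m per $
  alloy P: M = 1.70 kN·m per $
Alloy B has the largest M.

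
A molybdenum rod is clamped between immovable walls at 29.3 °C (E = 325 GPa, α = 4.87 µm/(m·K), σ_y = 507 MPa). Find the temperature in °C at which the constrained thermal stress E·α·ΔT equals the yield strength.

350 °C

E·α·ΔT = 507.0 MPa ⇒ ΔT = 507.0 / (325.0×10³ × 4.87×10⁻⁶) = 320.3 K.
T = 29.3 + 320.3 = 349.6 °C.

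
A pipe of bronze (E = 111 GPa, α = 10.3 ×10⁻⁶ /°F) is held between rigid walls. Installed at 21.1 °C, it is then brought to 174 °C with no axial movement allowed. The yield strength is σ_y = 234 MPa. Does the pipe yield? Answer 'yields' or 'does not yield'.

α = 10.3×10⁻⁶/°F × 9/5 = 18.5×10⁻⁶/K.
ΔT = 152.9 K. Constrained thermal stress σ = E·α·ΔT = 111.0×10³ MPa × 18.5×10⁻⁶ × 152.9 = 315 MPa (compressive).
Compare to σ_y = 234 MPa: σ ≥ σ_y, so it yields.

yields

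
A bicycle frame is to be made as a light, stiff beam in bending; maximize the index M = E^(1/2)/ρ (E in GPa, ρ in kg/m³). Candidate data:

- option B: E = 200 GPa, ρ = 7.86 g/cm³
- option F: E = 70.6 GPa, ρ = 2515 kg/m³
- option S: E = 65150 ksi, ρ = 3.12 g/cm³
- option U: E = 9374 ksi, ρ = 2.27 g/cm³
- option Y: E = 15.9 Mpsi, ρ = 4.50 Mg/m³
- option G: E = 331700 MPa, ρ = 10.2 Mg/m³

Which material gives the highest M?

option S

Putting every candidate on a common basis:
  option B: E = 200.0 GPa, ρ = 7860 kg/m³
  option F: E = 70.60 GPa, ρ = 2515 kg/m³
  option S: E = 449.2 GPa, ρ = 3120 kg/m³
  option U: E = 64.63 GPa, ρ = 2270 kg/m³
  option Y: E = 109.6 GPa, ρ = 4500 kg/m³
  option G: E = 331.7 GPa, ρ = 10200 kg/m³
  option S: M = 6.79×10⁻³
  option U: M = 3.54×10⁻³
  option F: M = 3.34×10⁻³
  option Y: M = 2.33×10⁻³
  option B: M = 1.80×10⁻³
  option G: M = 1.79×10⁻³
The maximum is for option S.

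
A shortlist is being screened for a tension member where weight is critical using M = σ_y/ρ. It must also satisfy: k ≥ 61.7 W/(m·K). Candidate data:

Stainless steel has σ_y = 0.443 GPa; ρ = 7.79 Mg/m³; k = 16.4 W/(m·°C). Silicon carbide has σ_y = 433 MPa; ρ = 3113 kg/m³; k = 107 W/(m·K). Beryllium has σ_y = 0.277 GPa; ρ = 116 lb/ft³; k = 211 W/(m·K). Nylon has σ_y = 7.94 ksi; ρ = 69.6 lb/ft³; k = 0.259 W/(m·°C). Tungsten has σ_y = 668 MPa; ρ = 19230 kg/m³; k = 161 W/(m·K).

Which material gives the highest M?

beryllium

Screen on constraints: k ≥ 61.7 W/(m·K). Survivors: silicon carbide, beryllium, tungsten.
In SI units:
  silicon carbide: σ_y = 433.0 MPa, ρ = 3113 kg/m³
  beryllium: σ_y = 277.0 MPa, ρ = 1858 kg/m³
  tungsten: σ_y = 668.0 MPa, ρ = 19230 kg/m³
  beryllium: M = 149 kN·m/kg
  silicon carbide: M = 139 kN·m/kg
  tungsten: M = 34.7 kN·m/kg
Beryllium has the largest M.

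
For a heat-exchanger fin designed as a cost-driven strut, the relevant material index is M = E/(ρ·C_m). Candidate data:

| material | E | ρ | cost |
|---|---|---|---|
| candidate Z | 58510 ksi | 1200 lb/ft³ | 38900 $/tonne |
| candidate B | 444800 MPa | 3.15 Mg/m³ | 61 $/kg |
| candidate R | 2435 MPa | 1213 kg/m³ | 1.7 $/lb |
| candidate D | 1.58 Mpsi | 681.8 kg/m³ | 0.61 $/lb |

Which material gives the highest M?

Convert each candidate to consistent units, then evaluate M:
  candidate Z: E = 403.4 GPa, ρ = 19220 kg/m³, cost = 38.90 $/kg
  candidate B: E = 444.8 GPa, ρ = 3150 kg/m³, cost = 61.00 $/kg
  candidate R: E = 2.435 GPa, ρ = 1213 kg/m³, cost = 3.748 $/kg
  candidate D: E = 10.89 GPa, ρ = 681.8 kg/m³, cost = 1.345 $/kg
  candidate D: M = 11.9 MN·m per $
  candidate B: M = 2.31 MN·m per $
  candidate Z: M = 0.540 MN·m per $
  candidate R: M = 0.536 MN·m per $
The maximum is for candidate D.

candidate D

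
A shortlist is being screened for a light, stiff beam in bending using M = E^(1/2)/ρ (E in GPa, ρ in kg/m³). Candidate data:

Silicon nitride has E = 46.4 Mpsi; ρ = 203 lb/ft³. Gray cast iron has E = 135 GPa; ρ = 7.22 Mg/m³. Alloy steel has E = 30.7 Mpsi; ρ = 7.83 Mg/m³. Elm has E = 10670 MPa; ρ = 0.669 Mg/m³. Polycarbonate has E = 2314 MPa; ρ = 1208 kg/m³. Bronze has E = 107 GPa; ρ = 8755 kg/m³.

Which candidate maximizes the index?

Convert each candidate to consistent units, then evaluate M:
  silicon nitride: E = 319.9 GPa, ρ = 3252 kg/m³
  gray cast iron: E = 135.0 GPa, ρ = 7220 kg/m³
  alloy steel: E = 211.7 GPa, ρ = 7830 kg/m³
  elm: E = 10.67 GPa, ρ = 669.0 kg/m³
  polycarbonate: E = 2.314 GPa, ρ = 1208 kg/m³
  bronze: E = 107.0 GPa, ρ = 8755 kg/m³
  silicon nitride: M = 5.50×10⁻³
  elm: M = 4.88×10⁻³
  alloy steel: M = 1.86×10⁻³
  gray cast iron: M = 1.61×10⁻³
  polycarbonate: M = 1.26×10⁻³
  bronze: M = 1.18×10⁻³
The maximum is for silicon nitride.

silicon nitride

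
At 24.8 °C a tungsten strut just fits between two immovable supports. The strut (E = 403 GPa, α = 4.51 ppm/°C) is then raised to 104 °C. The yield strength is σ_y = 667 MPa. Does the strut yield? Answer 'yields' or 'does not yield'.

does not yield

ΔT = 79.20 K. Constrained thermal stress σ = E·α·ΔT = 403.0×10³ MPa × 4.51×10⁻⁶ × 79.20 = 144 MPa (compressive).
Compare to σ_y = 667 MPa: σ < σ_y, so it does not yield.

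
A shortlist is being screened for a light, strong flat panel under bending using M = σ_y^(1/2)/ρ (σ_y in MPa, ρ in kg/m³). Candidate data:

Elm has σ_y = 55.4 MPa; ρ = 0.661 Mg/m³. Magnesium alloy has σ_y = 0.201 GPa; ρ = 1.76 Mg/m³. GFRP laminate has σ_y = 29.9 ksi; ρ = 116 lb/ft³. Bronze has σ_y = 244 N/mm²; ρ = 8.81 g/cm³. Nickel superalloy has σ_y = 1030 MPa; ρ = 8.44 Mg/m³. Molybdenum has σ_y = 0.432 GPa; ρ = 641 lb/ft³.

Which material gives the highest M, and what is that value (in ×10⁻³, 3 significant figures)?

elm, M = 11.3×10⁻³

In SI units:
  elm: σ_y = 55.40 MPa, ρ = 661.0 kg/m³
  magnesium alloy: σ_y = 201.0 MPa, ρ = 1760 kg/m³
  GFRP laminate: σ_y = 206.2 MPa, ρ = 1858 kg/m³
  bronze: σ_y = 244.0 MPa, ρ = 8810 kg/m³
  nickel superalloy: σ_y = 1030 MPa, ρ = 8440 kg/m³
  molybdenum: σ_y = 432.0 MPa, ρ = 10270 kg/m³
  elm: M = 11.3×10⁻³
  magnesium alloy: M = 8.06×10⁻³
  GFRP laminate: M = 7.73×10⁻³
  nickel superalloy: M = 3.80×10⁻³
  molybdenum: M = 2.02×10⁻³
  bronze: M = 1.77×10⁻³
Elm ranks first.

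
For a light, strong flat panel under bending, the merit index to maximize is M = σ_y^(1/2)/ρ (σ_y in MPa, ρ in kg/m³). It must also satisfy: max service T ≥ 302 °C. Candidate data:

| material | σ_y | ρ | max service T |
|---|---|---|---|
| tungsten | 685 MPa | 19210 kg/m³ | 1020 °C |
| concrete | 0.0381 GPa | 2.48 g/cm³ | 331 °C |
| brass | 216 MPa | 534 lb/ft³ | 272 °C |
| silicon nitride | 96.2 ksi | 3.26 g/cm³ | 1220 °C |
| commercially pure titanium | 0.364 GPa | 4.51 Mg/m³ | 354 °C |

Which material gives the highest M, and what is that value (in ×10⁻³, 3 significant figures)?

silicon nitride, M = 7.90×10⁻³

Screen on constraints: max service T ≥ 302 °C. Survivors: tungsten, concrete, silicon nitride, commercially pure titanium.
Convert each candidate to consistent units, then evaluate M:
  tungsten: σ_y = 685.0 MPa, ρ = 19210 kg/m³
  concrete: σ_y = 38.10 MPa, ρ = 2480 kg/m³
  silicon nitride: σ_y = 663.3 MPa, ρ = 3260 kg/m³
  commercially pure titanium: σ_y = 364.0 MPa, ρ = 4510 kg/m³
  silicon nitride: M = 7.90×10⁻³
  commercially pure titanium: M = 4.23×10⁻³
  concrete: M = 2.49×10⁻³
  tungsten: M = 1.36×10⁻³
Silicon nitride has the largest M.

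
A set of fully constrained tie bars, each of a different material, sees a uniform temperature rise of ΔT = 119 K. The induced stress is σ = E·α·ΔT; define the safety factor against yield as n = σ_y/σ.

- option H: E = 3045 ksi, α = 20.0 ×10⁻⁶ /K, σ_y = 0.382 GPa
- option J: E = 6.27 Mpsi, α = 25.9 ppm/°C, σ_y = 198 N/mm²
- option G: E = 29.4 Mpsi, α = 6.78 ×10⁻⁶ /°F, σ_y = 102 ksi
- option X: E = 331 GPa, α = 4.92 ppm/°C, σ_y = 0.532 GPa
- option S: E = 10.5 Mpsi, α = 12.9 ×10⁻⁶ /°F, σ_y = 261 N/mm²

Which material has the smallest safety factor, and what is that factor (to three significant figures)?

option S, n = 1.30

Per material, after unit conversion:
  option H: E = 20.99, α = 20.0, σ_y = 382.0 → σ = 50.0 MPa, n = 7.65
  option J: E = 43.23, α = 25.9, σ_y = 198.0 → σ = 133 MPa, n = 1.49
  option G: E = 202.7, α = 12.2, σ_y = 703.3 → σ = 294 MPa, n = 2.39
  option X: E = 331.0, α = 4.92, σ_y = 532.0 → σ = 194 MPa, n = 2.75
  option S: E = 72.39, α = 23.2, σ_y = 261.0 → σ = 200 MPa, n = 1.30
Smallest n: option S with n = 1.30.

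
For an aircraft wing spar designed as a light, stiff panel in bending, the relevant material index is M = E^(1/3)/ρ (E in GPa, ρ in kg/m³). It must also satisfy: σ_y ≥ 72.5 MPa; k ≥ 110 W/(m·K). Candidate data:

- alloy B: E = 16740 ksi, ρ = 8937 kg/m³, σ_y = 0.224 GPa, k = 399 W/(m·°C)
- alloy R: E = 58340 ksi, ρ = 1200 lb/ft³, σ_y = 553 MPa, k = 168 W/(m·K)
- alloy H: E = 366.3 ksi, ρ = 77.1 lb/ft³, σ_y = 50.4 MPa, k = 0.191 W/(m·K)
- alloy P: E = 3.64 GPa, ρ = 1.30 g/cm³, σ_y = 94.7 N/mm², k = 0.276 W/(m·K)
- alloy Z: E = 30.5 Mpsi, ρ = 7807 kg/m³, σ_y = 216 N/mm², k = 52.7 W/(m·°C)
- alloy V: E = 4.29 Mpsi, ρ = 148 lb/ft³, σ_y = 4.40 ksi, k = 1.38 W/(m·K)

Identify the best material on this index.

Screen on constraints: σ_y ≥ 72.5 MPa; k ≥ 110 W/(m·K). Survivors: alloy B, alloy R.
In SI units:
  alloy B: E = 115.4 GPa, ρ = 8937 kg/m³
  alloy R: E = 402.2 GPa, ρ = 19220 kg/m³
  alloy B: M = 0.545×10⁻³
  alloy R: M = 0.384×10⁻³
Alloy B has the largest M.

alloy B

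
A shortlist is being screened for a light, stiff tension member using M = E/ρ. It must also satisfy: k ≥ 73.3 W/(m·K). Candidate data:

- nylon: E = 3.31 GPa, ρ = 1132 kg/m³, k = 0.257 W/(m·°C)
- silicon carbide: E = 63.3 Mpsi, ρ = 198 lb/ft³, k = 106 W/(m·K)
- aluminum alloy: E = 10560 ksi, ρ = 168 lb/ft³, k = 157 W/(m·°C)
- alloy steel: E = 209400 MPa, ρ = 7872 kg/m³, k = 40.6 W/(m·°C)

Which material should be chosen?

Screen on constraints: k ≥ 73.3 W/(m·K). Survivors: silicon carbide, aluminum alloy.
Putting every candidate on a common basis:
  silicon carbide: E = 436.4 GPa, ρ = 3172 kg/m³
  aluminum alloy: E = 72.81 GPa, ρ = 2691 kg/m³
  silicon carbide: M = 138 MN·m/kg
  aluminum alloy: M = 27.1 MN·m/kg
The maximum is for silicon carbide.

silicon carbide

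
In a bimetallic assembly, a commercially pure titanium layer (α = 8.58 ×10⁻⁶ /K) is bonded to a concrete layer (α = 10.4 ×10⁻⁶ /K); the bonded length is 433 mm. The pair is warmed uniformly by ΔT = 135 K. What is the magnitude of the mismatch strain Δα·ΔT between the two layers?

Δα = |8.58 − 10.4|×10⁻⁶/K = 1.82×10⁻⁶/K.
Mismatch strain = Δα·ΔT = 1.82×10⁻⁶ × 135.0 = 2.46×10⁻⁴.

2.46×10⁻⁴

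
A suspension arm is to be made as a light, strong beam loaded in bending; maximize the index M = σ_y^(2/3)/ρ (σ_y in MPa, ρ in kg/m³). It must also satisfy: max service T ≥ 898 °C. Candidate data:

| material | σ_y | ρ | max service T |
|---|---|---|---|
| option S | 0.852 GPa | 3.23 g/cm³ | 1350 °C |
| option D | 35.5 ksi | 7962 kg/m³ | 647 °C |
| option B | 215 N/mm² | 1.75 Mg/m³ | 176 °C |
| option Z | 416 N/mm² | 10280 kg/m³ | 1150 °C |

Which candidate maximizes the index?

Screen on constraints: max service T ≥ 898 °C. Survivors: option S, option Z.
Putting every candidate on a common basis:
  option S: σ_y = 852.0 MPa, ρ = 3230 kg/m³
  option Z: σ_y = 416.0 MPa, ρ = 10280 kg/m³
  option S: M = 27.8×10⁻³
  option Z: M = 5.42×10⁻³
The maximum is for option S.

option S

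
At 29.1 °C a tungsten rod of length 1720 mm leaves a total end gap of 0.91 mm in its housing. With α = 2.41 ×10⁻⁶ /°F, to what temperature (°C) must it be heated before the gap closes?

151 °C

α = 2.41×10⁻⁶/°F × 9/5 = 4.34×10⁻⁶/K.
α·L₀·ΔT = 0.91 mm ⇒ ΔT = 0.91 / (4.34×10⁻⁶ × 1720.0) = 122.0 K.
T = 29.1 + 122.0 = 151.1 °C.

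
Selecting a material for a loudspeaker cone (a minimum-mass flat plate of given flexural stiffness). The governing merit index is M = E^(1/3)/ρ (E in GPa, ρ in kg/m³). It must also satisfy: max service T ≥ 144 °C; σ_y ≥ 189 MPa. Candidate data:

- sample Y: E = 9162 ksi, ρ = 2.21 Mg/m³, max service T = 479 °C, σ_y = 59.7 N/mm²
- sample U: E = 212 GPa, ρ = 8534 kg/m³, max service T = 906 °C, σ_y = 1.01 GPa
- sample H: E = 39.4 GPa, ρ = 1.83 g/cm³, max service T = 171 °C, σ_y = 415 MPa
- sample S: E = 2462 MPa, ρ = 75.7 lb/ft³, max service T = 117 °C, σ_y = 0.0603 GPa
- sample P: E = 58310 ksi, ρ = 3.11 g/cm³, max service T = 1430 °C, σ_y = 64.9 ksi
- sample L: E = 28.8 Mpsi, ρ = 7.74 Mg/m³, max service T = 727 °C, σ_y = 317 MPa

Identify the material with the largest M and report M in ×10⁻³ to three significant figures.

sample P, M = 2.37×10⁻³

Screen on constraints: max service T ≥ 144 °C; σ_y ≥ 189 MPa. Survivors: sample U, sample H, sample P, sample L.
After converting to SI:
  sample U: E = 212.0 GPa, ρ = 8534 kg/m³
  sample H: E = 39.40 GPa, ρ = 1830 kg/m³
  sample P: E = 402.0 GPa, ρ = 3110 kg/m³
  sample L: E = 198.6 GPa, ρ = 7740 kg/m³
  sample P: M = 2.37×10⁻³
  sample H: M = 1.86×10⁻³
  sample L: M = 0.754×10⁻³
  sample U: M = 0.699×10⁻³
Highest index: sample P.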